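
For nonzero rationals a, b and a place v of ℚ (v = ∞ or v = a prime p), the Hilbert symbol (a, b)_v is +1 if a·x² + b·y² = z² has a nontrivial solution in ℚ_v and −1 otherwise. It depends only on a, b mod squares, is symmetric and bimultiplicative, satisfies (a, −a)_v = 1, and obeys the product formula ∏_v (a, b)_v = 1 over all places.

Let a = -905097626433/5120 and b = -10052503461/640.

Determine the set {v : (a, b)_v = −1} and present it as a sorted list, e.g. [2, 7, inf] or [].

[11, 13, 17, inf]

(a, b) ≡ (-85085, -210) mod (ℚ^×)²; places V = {2, 3, 5, 7, 11, 13, 17, ∞}.
(a,b)_11: α=3, u≡5; β=2, v≡2 (mod 11); (5|11)=+1, (2|11)=-1; sign (−1)^0·+1^2·-1^3 = -1.
(a,b)_17: α=3, u≡5; β=2, v≡11 (mod 17); (5|17)=-1, (11|17)=-1; sign (−1)^0·-1^2·-1^3 = -1.
(a,b)_∞: sgn(-85085)=−, sgn(-210)=−, so -1.
(a,b)_3: α=2, u≡1; β=5, v≡2 (mod 3); (1|3)=+1, (2|3)=-1; sign (−1)^0·+1^5·-1^2 = +1.
(a,b)_2: α=-10, β=-7; u≡3, v≡7 (mod 8); ε(u)ε(v)=1·1, αω(v)=-10·0, βω(u)=-7·1; sum ≡ 0  ⇒  +1.
(a,b)_5: α=-1, u≡3; β=-1, v≡3 (mod 5); (3|5)=-1, (3|5)=-1; sign (−1)^0·-1^-1·-1^-1 = +1.
(a,b)_13: α=3, u≡5; β=2, v≡8 (mod 13); (5|13)=-1, (8|13)=-1; sign (−1)^0·-1^2·-1^3 = -1.
(a,b)_7: α=1, u≡4; β=1, v≡5 (mod 7); (4|7)=+1, (5|7)=-1; sign (−1)^1·+1^1·-1^1 = +1.
(-85085, -210 / ℚ) ramifies at {11, 13, 17, ∞}: a division algebra.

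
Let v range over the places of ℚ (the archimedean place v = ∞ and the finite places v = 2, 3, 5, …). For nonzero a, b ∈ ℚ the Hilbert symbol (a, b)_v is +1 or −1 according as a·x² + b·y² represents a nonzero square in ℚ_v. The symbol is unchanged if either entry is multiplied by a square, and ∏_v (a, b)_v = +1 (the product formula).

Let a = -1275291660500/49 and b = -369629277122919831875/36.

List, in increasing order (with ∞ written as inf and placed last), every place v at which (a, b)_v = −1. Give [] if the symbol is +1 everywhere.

(a, b) ≡ (-623645, -11) mod (ℚ^×)²; places V = {2, 3, 5, 7, 11, 13, 17, 23, 29, ∞}.
(a,b)_17: α=1, u≡15; β=2, v≡14 (mod 17); (15|17)=+1, (14|17)=-1; sign (−1)^0·+1^2·-1^1 = -1.
(a,b)_23: α=1, u≡3; β=2, v≡12 (mod 23); (3|23)=+1, (12|23)=+1; sign (−1)^0·+1^2·+1^1 = +1.
(a,b)_13: α=2, u≡4; β=4, v≡8 (mod 13); (4|13)=+1, (8|13)=-1; sign (−1)^0·+1^4·-1^2 = +1.
(a,b)_11: α=3, u≡8; β=5, v≡6 (mod 11); (8|11)=-1, (6|11)=-1; sign (−1)^1·-1^5·-1^3 = -1.
(a,b)_7: α=-2, u≡3; β=0, v≡3 (mod 7); (3|7)=-1, (3|7)=-1; sign (−1)^0·-1^0·-1^-2 = +1.
(a,b)_5: α=3, u≡4; β=4, v≡4 (mod 5); (4|5)=+1, (4|5)=+1; sign (−1)^0·+1^4·+1^3 = +1.
(a,b)_29: α=1, u≡28; β=2, v≡3 (mod 29); (28|29)=+1, (3|29)=-1; sign (−1)^0·+1^2·-1^1 = -1.
(a,b)_3: α=0, u≡1; β=-2, v≡1 (mod 3); (1|3)=+1, (1|3)=+1; sign (−1)^0·+1^-2·+1^0 = +1.
(a,b)_2: α=2, β=-2; u≡3, v≡5 (mod 8); ε(u)ε(v)=1·0, αω(v)=2·1, βω(u)=-2·1; sum ≡ 0  ⇒  +1.
(a,b)_∞: sgn(-623645)=−, sgn(-11)=−, so -1.
|Ram(-623645, -11)| = 4, even; anisotropic at {11, 17, 29, ∞}.

[11, 17, 29, inf]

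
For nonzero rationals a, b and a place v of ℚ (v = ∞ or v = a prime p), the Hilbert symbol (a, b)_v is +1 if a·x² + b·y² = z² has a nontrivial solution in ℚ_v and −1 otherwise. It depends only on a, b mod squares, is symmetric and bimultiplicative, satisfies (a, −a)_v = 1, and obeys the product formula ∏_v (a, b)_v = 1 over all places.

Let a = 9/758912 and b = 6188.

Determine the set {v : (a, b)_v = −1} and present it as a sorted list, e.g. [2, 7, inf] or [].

[2, 13]

(a, b) ≡ (2, 1547) mod (ℚ^×)²; places V = {2, 3, 7, 11, 13, 17, ∞}.
(a,b)_7: α=-2, u≡4; β=1, v≡2 (mod 7); (4|7)=+1, (2|7)=+1; sign (−1)^0·+1^1·+1^-2 = +1.
(a,b)_17: α=0, u≡4; β=1, v≡7 (mod 17); (4|17)=+1, (7|17)=-1; sign (−1)^0·+1^1·-1^0 = +1.
(a,b)_∞: sgn(2)=+, sgn(1547)=+, so +1.
(a,b)_3: α=2, u≡2; β=0, v≡2 (mod 3); (2|3)=-1, (2|3)=-1; sign (−1)^0·-1^0·-1^2 = +1.
(a,b)_13: α=0, u≡2; β=1, v≡8 (mod 13); (2|13)=-1, (8|13)=-1; sign (−1)^0·-1^1·-1^0 = -1.
(a,b)_2: α=-7, β=2; u≡1, v≡3 (mod 8); ε(u)ε(v)=0·1, αω(v)=-7·1, βω(u)=2·0; sum ≡ 1  ⇒  -1.
(a,b)_11: α=-2, u≡10; β=0, v≡6 (mod 11); (10|11)=-1, (6|11)=-1; sign (−1)^0·-1^0·-1^-2 = +1.
Ram(2, 1547) = {2, 13}; no ℚ_2-point on the conic.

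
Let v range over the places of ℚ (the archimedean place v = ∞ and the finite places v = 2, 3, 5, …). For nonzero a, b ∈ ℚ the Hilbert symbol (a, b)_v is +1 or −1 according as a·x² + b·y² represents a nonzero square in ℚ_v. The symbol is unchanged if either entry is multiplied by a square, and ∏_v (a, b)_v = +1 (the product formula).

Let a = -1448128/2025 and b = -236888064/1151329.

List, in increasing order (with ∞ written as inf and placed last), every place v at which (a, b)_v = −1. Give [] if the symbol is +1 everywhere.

(a, b) ≡ (-187, -714) mod (ℚ^×)²; places V = {2, 3, 5, 7, 11, 17, 29, 37, ∞}.
(a,b)_7: α=0, u≡2; β=1, v≡3 (mod 7); (2|7)=+1, (3|7)=-1; sign (−1)^0·+1^1·-1^0 = +1.
(a,b)_2: α=6, β=13; u≡5, v≡3 (mod 8); ε(u)ε(v)=0·1, αω(v)=6·1, βω(u)=13·1; sum ≡ 1  ⇒  -1.
(a,b)_5: α=-2, u≡2; β=0, v≡4 (mod 5); (2|5)=-1, (4|5)=+1; sign (−1)^0·-1^0·+1^-2 = +1.
(a,b)_29: α=0, u≡20; β=-2, v≡10 (mod 29); (20|29)=+1, (10|29)=-1; sign (−1)^0·+1^-2·-1^0 = +1.
(a,b)_3: α=-4, u≡2; β=5, v≡2 (mod 3); (2|3)=-1, (2|3)=-1; sign (−1)^0·-1^5·-1^-4 = -1.
(a,b)_∞: sgn(-187)=−, sgn(-714)=−, so -1.
(a,b)_11: α=3, u≡1; β=0, v≡9 (mod 11); (1|11)=+1, (9|11)=+1; sign (−1)^0·+1^0·+1^3 = +1.
(a,b)_37: α=0, u≡17; β=-2, v≡30 (mod 37); (17|37)=-1, (30|37)=+1; sign (−1)^0·-1^-2·+1^0 = +1.
(a,b)_17: α=1, u≡10; β=1, v≡9 (mod 17); (10|17)=-1, (9|17)=+1; sign (−1)^0·-1^1·+1^1 = -1.
|Ram(-187, -714)| = 4, even; anisotropic at {2, 3, 17, ∞}.

[2, 3, 17, inf]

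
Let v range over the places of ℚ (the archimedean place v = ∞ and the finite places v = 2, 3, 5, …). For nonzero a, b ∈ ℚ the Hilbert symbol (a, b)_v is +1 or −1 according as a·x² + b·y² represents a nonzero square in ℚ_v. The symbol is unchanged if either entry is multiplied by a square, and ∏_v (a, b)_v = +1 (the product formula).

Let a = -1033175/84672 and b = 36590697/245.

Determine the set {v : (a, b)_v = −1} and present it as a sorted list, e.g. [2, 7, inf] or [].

Mod squares: a ≡ -429, b ≡ 165. Check v ∈ {∞, 2, 3, 5, 7, 11, 13, 17}.
v=17: a=17^2·(≡1), b=17^0·(≡12) mod 17; (1|17)=+1, (12|17)=-1; (−1)^{2·0·8}·(+1)^0·(-1)^2 = +1.
v=3: a=3^-3·(≡1), b=3^9·(≡1) mod 3; (1|3)=+1, (1|3)=+1; (−1)^{-3·9·1}·(+1)^9·(+1)^-3 = -1.
v=13: a=13^1·(≡11), b=13^2·(≡1) mod 13; (11|13)=-1, (1|13)=+1; (−1)^{1·2·6}·(-1)^2·(+1)^1 = +1.
v=∞: -429 < 0 and 165 > 0  ⇒  (a,b)_∞ = +1.
v=11: a=11^1·(≡3), b=11^1·(≡9) mod 11; (3|11)=+1, (9|11)=+1; (−1)^{1·1·5}·(+1)^1·(+1)^1 = -1.
v=7: a=7^-2·(≡3), b=7^-2·(≡2) mod 7; (3|7)=-1, (2|7)=+1; (−1)^{-2·-2·3}·(-1)^-2·(+1)^-2 = +1.
v=5: a=5^2·(≡4), b=5^-1·(≡3) mod 5; (4|5)=+1, (3|5)=-1; (−1)^{2·-1·2}·(+1)^-1·(-1)^2 = +1.
v=2: v_2(a)=-6, v_2(b)=0; units ≡ 3, 5 (mod 8); ε·ε+αω+βω = 1·0+-6·1+0·1 ≡ 0  ⇒  (a,b)_2 = +1.
|Ram(-429, 165)| = 2, even; anisotropic at {3, 11}.

[3, 11]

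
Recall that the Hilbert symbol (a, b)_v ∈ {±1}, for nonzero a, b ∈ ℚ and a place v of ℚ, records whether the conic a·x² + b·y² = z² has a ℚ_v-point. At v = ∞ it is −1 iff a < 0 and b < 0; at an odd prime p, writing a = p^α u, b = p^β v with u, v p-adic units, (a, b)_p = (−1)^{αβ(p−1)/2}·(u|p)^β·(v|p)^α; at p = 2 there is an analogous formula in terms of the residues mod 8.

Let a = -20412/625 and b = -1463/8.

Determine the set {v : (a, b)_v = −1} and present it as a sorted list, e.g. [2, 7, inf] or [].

[19, inf]

Mod squares: a ≡ -7, b ≡ -2926. Check v ∈ {∞, 2, 3, 5, 7, 11, 19}.
v=7: a=7^1·(≡5), b=7^1·(≡1) mod 7; (5|7)=-1, (1|7)=+1; (−1)^{1·1·3}·(-1)^1·(+1)^1 = +1.
v=5: a=5^-4·(≡3), b=5^0·(≡4) mod 5; (3|5)=-1, (4|5)=+1; (−1)^{-4·0·2}·(-1)^0·(+1)^-4 = +1.
v=3: a=3^6·(≡2), b=3^0·(≡2) mod 3; (2|3)=-1, (2|3)=-1; (−1)^{6·0·1}·(-1)^0·(-1)^6 = +1.
v=19: a=19^0·(≡3), b=19^1·(≡7) mod 19; (3|19)=-1, (7|19)=+1; (−1)^{0·1·9}·(-1)^1·(+1)^0 = -1.
v=11: a=11^0·(≡9), b=11^1·(≡4) mod 11; (9|11)=+1, (4|11)=+1; (−1)^{0·1·5}·(+1)^1·(+1)^0 = +1.
v=2: v_2(a)=2, v_2(b)=-3; units ≡ 1, 1 (mod 8); ε·ε+αω+βω = 0·0+2·0+-3·0 ≡ 0  ⇒  (a,b)_2 = +1.
v=∞: -7 < 0 and -2926 < 0  ⇒  (a,b)_∞ = -1.
|Ram(-7, -2926)| = 2, even; anisotropic at {19, ∞}.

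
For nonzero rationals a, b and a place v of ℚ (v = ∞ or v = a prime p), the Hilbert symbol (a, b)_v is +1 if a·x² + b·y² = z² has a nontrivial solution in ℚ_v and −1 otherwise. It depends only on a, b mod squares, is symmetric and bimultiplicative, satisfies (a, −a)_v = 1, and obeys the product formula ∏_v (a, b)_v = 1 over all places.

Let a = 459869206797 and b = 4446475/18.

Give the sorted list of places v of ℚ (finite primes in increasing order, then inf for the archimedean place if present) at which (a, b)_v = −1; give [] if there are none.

Mod squares: a ≡ 8618077, b ≡ 355718. Check v ∈ {∞, 2, 3, 5, 7, 11, 13, 19, 23, 37, 41}.
v=37: a=37^1·(≡5), b=37^1·(≡2) mod 37; (5|37)=-1, (2|37)=-1; (−1)^{1·1·18}·(-1)^1·(-1)^1 = +1.
v=3: a=3^2·(≡1), b=3^-2·(≡2) mod 3; (1|3)=+1, (2|3)=-1; (−1)^{2·-2·1}·(+1)^-2·(-1)^2 = +1.
v=11: a=11^2·(≡6), b=11^1·(≡9) mod 11; (6|11)=-1, (9|11)=+1; (−1)^{2·1·5}·(-1)^1·(+1)^2 = -1.
v=23: a=23^1·(≡6), b=23^1·(≡21) mod 23; (6|23)=+1, (21|23)=-1; (−1)^{1·1·11}·(+1)^1·(-1)^1 = +1.
v=19: a=19^1·(≡2), b=19^1·(≡17) mod 19; (2|19)=-1, (17|19)=+1; (−1)^{1·1·9}·(-1)^1·(+1)^1 = +1.
v=7: a=7^2·(≡3), b=7^0·(≡3) mod 7; (3|7)=-1, (3|7)=-1; (−1)^{2·0·3}·(-1)^0·(-1)^2 = +1.
v=∞: 8618077 > 0 and 355718 > 0  ⇒  (a,b)_∞ = +1.
v=41: a=41^1·(≡5), b=41^0·(≡31) mod 41; (5|41)=+1, (31|41)=+1; (−1)^{1·0·20}·(+1)^0·(+1)^1 = +1.
v=2: v_2(a)=0, v_2(b)=-1; units ≡ 5, 3 (mod 8); ε·ε+αω+βω = 0·1+0·1+-1·1 ≡ 1  ⇒  (a,b)_2 = -1.
v=5: a=5^0·(≡2), b=5^2·(≡3) mod 5; (2|5)=-1, (3|5)=-1; (−1)^{0·2·2}·(-1)^2·(-1)^0 = +1.
v=13: a=13^1·(≡11), b=13^0·(≡4) mod 13; (11|13)=-1, (4|13)=+1; (−1)^{1·0·6}·(-1)^0·(+1)^1 = +1.
(8618077, 355718 / ℚ) ramifies at {2, 11}: a division algebra.

[2, 11]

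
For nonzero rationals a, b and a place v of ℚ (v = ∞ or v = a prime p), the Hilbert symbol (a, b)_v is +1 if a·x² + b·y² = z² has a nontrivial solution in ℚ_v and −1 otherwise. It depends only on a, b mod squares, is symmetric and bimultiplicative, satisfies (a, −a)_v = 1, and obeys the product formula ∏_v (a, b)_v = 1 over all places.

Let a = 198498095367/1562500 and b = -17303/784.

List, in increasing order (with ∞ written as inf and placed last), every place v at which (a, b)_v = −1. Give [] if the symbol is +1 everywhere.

Mod squares: a ≡ 663, b ≡ -143. Check v ∈ {∞, 2, 3, 5, 7, 11, 13, 17}.
v=3: a=3^1·(≡2), b=3^0·(≡1) mod 3; (2|3)=-1, (1|3)=+1; (−1)^{1·0·1}·(-1)^0·(+1)^1 = +1.
v=7: a=7^0·(≡6), b=7^-2·(≡4) mod 7; (6|7)=-1, (4|7)=+1; (−1)^{0·-2·3}·(-1)^-2·(+1)^0 = +1.
v=13: a=13^3·(≡10), b=13^1·(≡2) mod 13; (10|13)=+1, (2|13)=-1; (−1)^{3·1·6}·(+1)^1·(-1)^3 = -1.
v=5: a=5^-8·(≡3), b=5^0·(≡3) mod 5; (3|5)=-1, (3|5)=-1; (−1)^{-8·0·2}·(-1)^0·(-1)^-8 = +1.
v=17: a=17^1·(≡10), b=17^0·(≡10) mod 17; (10|17)=-1, (10|17)=-1; (−1)^{1·0·8}·(-1)^0·(-1)^1 = -1.
v=∞: 663 > 0 and -143 < 0  ⇒  (a,b)_∞ = +1.
v=11: a=11^6·(≡9), b=11^3·(≡3) mod 11; (9|11)=+1, (3|11)=+1; (−1)^{6·3·5}·(+1)^3·(+1)^6 = +1.
v=2: v_2(a)=-2, v_2(b)=-4; units ≡ 7, 1 (mod 8); ε·ε+αω+βω = 1·0+-2·0+-4·0 ≡ 0  ⇒  (a,b)_2 = +1.
(663, -143 / ℚ) ramifies at {13, 17}: a division algebra.

[13, 17]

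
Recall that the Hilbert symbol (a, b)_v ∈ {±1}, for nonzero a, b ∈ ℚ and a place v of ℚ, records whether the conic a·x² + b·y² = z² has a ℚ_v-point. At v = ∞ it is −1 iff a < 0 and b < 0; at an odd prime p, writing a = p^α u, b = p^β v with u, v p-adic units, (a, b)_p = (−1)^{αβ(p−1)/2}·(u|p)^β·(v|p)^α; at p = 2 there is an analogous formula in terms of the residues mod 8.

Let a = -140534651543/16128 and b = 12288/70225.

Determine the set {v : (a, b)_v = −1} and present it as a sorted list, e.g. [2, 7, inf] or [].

Mod squares: a ≡ -1001, b ≡ 3. Check v ∈ {∞, 2, 3, 5, 7, 11, 13, 23, 29, 47, 53}.
v=29: a=29^2·(≡3), b=29^0·(≡14) mod 29; (3|29)=-1, (14|29)=-1; (−1)^{2·0·14}·(-1)^0·(-1)^2 = +1.
v=7: a=7^-1·(≡1), b=7^0·(≡3) mod 7; (1|7)=+1, (3|7)=-1; (−1)^{-1·0·3}·(+1)^0·(-1)^-1 = -1.
v=11: a=11^1·(≡10), b=11^0·(≡1) mod 11; (10|11)=-1, (1|11)=+1; (−1)^{1·0·5}·(-1)^0·(+1)^1 = +1.
v=∞: -1001 < 0 and 3 > 0  ⇒  (a,b)_∞ = +1.
v=2: v_2(a)=-8, v_2(b)=12; units ≡ 7, 3 (mod 8); ε·ε+αω+βω = 1·1+-8·1+12·0 ≡ 1  ⇒  (a,b)_2 = -1.
v=53: a=53^0·(≡40), b=53^-2·(≡23) mod 53; (40|53)=+1, (23|53)=-1; (−1)^{0·-2·26}·(+1)^-2·(-1)^0 = +1.
v=23: a=23^2·(≡10), b=23^0·(≡1) mod 23; (10|23)=-1, (1|23)=+1; (−1)^{2·0·11}·(-1)^0·(+1)^2 = +1.
v=5: a=5^0·(≡4), b=5^-2·(≡2) mod 5; (4|5)=+1, (2|5)=-1; (−1)^{0·-2·2}·(+1)^-2·(-1)^0 = +1.
v=13: a=13^1·(≡9), b=13^0·(≡10) mod 13; (9|13)=+1, (10|13)=+1; (−1)^{1·0·6}·(+1)^0·(+1)^1 = +1.
v=3: a=3^-2·(≡1), b=3^1·(≡1) mod 3; (1|3)=+1, (1|3)=+1; (−1)^{-2·1·1}·(+1)^1·(+1)^-2 = +1.
v=47: a=47^2·(≡44), b=47^0·(≡3) mod 47; (44|47)=-1, (3|47)=+1; (−1)^{2·0·23}·(-1)^0·(+1)^2 = +1.
|Ram(-1001, 3)| = 2, even; anisotropic at {2, 7}.

[2, 7]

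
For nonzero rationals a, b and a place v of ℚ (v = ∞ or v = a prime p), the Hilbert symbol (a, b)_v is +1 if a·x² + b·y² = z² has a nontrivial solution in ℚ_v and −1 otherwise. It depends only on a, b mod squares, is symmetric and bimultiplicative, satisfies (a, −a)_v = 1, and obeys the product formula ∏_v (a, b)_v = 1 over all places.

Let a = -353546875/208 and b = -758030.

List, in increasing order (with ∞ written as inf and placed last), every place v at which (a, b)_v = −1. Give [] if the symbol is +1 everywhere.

(a, b) ≡ (-2431, -15470) mod (ℚ^×)²; places V = {2, 5, 7, 11, 13, 17, ∞}.
(a,b)_5: α=6, u≡1; β=1, v≡4 (mod 5); (1|5)=+1, (4|5)=+1; sign (−1)^0·+1^1·+1^6 = +1.
(a,b)_11: α=3, u≡8; β=0, v≡2 (mod 11); (8|11)=-1, (2|11)=-1; sign (−1)^0·-1^0·-1^3 = -1.
(a,b)_13: α=-1, u≡11; β=1, v≡8 (mod 13); (11|13)=-1, (8|13)=-1; sign (−1)^0·-1^1·-1^-1 = +1.
(a,b)_∞: sgn(-2431)=−, sgn(-15470)=−, so -1.
(a,b)_2: α=-4, β=1; u≡1, v≡1 (mod 8); ε(u)ε(v)=0·0, αω(v)=-4·0, βω(u)=1·0; sum ≡ 0  ⇒  +1.
(a,b)_17: α=1, u≡6; β=1, v≡1 (mod 17); (6|17)=-1, (1|17)=+1; sign (−1)^0·-1^1·+1^1 = -1.
(a,b)_7: α=0, u≡5; β=3, v≡2 (mod 7); (5|7)=-1, (2|7)=+1; sign (−1)^0·-1^3·+1^0 = -1.
Ram(-2431, -15470) = {7, 11, 17, ∞}; no ℚ_7-point on the conic.

[7, 11, 17, inf]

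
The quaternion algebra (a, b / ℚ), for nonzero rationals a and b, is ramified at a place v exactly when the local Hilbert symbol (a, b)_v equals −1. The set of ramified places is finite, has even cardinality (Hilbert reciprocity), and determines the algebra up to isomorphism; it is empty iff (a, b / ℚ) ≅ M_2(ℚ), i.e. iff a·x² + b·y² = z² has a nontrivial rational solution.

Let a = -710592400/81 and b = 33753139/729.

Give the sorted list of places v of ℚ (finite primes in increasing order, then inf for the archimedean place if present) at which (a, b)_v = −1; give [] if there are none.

[2, 7, 19, 37]

(a, b) ≡ (-4921, 259) mod (ℚ^×)²; places V = {2, 3, 5, 7, 19, 37, ∞}.
(a,b)_∞: sgn(-4921)=−, sgn(259)=+, so +1.
(a,b)_19: α=3, u≡9; β=4, v≡18 (mod 19); (9|19)=+1, (18|19)=-1; sign (−1)^0·+1^4·-1^3 = -1.
(a,b)_7: α=1, u≡4; β=1, v≡4 (mod 7); (4|7)=+1, (4|7)=+1; sign (−1)^1·+1^1·+1^1 = -1.
(a,b)_2: α=4, β=0; u≡7, v≡3 (mod 8); ε(u)ε(v)=1·1, αω(v)=4·1, βω(u)=0·0; sum ≡ 1  ⇒  -1.
(a,b)_3: α=-4, u≡2; β=-6, v≡1 (mod 3); (2|3)=-1, (1|3)=+1; sign (−1)^0·-1^-6·+1^-4 = +1.
(a,b)_5: α=2, u≡4; β=0, v≡1 (mod 5); (4|5)=+1, (1|5)=+1; sign (−1)^0·+1^0·+1^2 = +1.
(a,b)_37: α=1, u≡24; β=1, v≡9 (mod 37); (24|37)=-1, (9|37)=+1; sign (−1)^0·-1^1·+1^1 = -1.
|Ram(-4921, 259)| = 4, even; anisotropic at {2, 7, 19, 37}.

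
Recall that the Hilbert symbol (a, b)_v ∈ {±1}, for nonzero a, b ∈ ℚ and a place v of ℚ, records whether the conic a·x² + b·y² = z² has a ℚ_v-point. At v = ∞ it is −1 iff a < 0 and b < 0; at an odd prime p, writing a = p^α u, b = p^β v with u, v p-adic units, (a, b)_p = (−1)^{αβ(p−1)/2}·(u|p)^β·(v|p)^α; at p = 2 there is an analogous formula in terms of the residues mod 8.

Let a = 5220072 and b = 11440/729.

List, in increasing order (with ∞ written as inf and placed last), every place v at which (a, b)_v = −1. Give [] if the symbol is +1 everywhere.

[2, 5]

(a, b) ≡ (858, 715) mod (ℚ^×)²; places V = {2, 3, 5, 11, 13, ∞}.
(a,b)_3: α=3, u≡1; β=-6, v≡1 (mod 3); (1|3)=+1, (1|3)=+1; sign (−1)^0·+1^-6·+1^3 = +1.
(a,b)_2: α=3, β=4; u≡5, v≡3 (mod 8); ε(u)ε(v)=0·1, αω(v)=3·1, βω(u)=4·1; sum ≡ 1  ⇒  -1.
(a,b)_∞: sgn(858)=+, sgn(715)=+, so +1.
(a,b)_13: α=3, u≡10; β=1, v≡9 (mod 13); (10|13)=+1, (9|13)=+1; sign (−1)^0·+1^1·+1^3 = +1.
(a,b)_5: α=0, u≡2; β=1, v≡2 (mod 5); (2|5)=-1, (2|5)=-1; sign (−1)^0·-1^1·-1^0 = -1.
(a,b)_11: α=1, u≡1; β=1, v≡2 (mod 11); (1|11)=+1, (2|11)=-1; sign (−1)^1·+1^1·-1^1 = +1.
Ram(858, 715) = {2, 5}; no ℚ_2-point on the conic.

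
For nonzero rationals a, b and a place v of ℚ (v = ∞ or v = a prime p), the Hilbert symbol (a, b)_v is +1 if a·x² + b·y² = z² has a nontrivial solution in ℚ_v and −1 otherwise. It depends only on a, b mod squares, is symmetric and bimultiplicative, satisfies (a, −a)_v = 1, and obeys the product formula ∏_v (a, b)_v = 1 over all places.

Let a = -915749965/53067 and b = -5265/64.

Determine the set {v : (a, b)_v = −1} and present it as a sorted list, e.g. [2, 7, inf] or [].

Mod squares: a ≡ -5655, b ≡ -65. Check v ∈ {∞, 2, 3, 5, 7, 13, 17, 19, 29, 41}.
v=41: a=41^2·(≡38), b=41^0·(≡26) mod 41; (38|41)=-1, (26|41)=-1; (−1)^{2·0·20}·(-1)^0·(-1)^2 = +1.
v=∞: -5655 < 0 and -65 < 0  ⇒  (a,b)_∞ = -1.
v=19: a=19^-2·(≡6), b=19^0·(≡16) mod 19; (6|19)=+1, (16|19)=+1; (−1)^{-2·0·9}·(+1)^0·(+1)^-2 = +1.
v=29: a=29^1·(≡12), b=29^0·(≡7) mod 29; (12|29)=-1, (7|29)=+1; (−1)^{1·0·14}·(-1)^0·(+1)^1 = +1.
v=17: a=17^2·(≡3), b=17^0·(≡3) mod 17; (3|17)=-1, (3|17)=-1; (−1)^{2·0·8}·(-1)^0·(-1)^2 = +1.
v=3: a=3^-1·(≡2), b=3^4·(≡1) mod 3; (2|3)=-1, (1|3)=+1; (−1)^{-1·4·1}·(-1)^4·(+1)^-1 = +1.
v=13: a=13^1·(≡2), b=13^1·(≡2) mod 13; (2|13)=-1, (2|13)=-1; (−1)^{1·1·6}·(-1)^1·(-1)^1 = +1.
v=2: v_2(a)=0, v_2(b)=-6; units ≡ 1, 7 (mod 8); ε·ε+αω+βω = 0·1+0·0+-6·0 ≡ 0  ⇒  (a,b)_2 = +1.
v=7: a=7^-2·(≡2), b=7^0·(≡6) mod 7; (2|7)=+1, (6|7)=-1; (−1)^{-2·0·3}·(+1)^0·(-1)^-2 = +1.
v=5: a=5^1·(≡1), b=5^1·(≡3) mod 5; (1|5)=+1, (3|5)=-1; (−1)^{1·1·2}·(+1)^1·(-1)^1 = -1.
(-5655, -65 / ℚ) ramifies at {5, ∞}: a division algebra.

[5, inf]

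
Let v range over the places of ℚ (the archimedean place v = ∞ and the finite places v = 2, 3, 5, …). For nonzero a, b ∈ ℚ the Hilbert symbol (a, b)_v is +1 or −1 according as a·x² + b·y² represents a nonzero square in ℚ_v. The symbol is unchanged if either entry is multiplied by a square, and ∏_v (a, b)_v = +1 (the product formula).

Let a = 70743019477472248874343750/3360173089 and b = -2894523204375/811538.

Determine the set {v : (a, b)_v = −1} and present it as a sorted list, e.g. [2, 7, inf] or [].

(a, b) ≡ (2838, -105006) mod (ℚ^×)²; places V = {2, 3, 5, 7, 11, 13, 37, 43, ∞}.
(a,b)_5: α=6, u≡2; β=4, v≡1 (mod 5); (2|5)=-1, (1|5)=+1; sign (−1)^0·-1^4·+1^6 = +1.
(a,b)_2: α=1, β=-1; u≡3, v≡1 (mod 8); ε(u)ε(v)=1·0, αω(v)=1·0, βω(u)=-1·1; sum ≡ 1  ⇒  -1.
(a,b)_11: α=5, u≡5; β=3, v≡8 (mod 11); (5|11)=+1, (8|11)=-1; sign (−1)^1·+1^3·-1^5 = +1.
(a,b)_∞: sgn(2838)=+, sgn(-105006)=−, so +1.
(a,b)_37: α=2, u≡1; β=1, v≡27 (mod 37); (1|37)=+1, (27|37)=+1; sign (−1)^0·+1^1·+1^2 = +1.
(a,b)_13: α=-4, u≡3; β=-2, v≡11 (mod 13); (3|13)=+1, (11|13)=-1; sign (−1)^0·+1^-2·-1^-4 = +1.
(a,b)_3: α=17, u≡1; β=7, v≡2 (mod 3); (1|3)=+1, (2|3)=-1; sign (−1)^1·+1^7·-1^17 = +1.
(a,b)_7: α=-6, u≡3; β=-4, v≡1 (mod 7); (3|7)=-1, (1|7)=+1; sign (−1)^0·-1^-4·+1^-6 = +1.
(a,b)_43: α=3, u≡14; β=1, v≡21 (mod 43); (14|43)=+1, (21|43)=+1; sign (−1)^1·+1^1·+1^3 = -1.
|Ram(2838, -105006)| = 2, even; anisotropic at {2, 43}.

[2, 43]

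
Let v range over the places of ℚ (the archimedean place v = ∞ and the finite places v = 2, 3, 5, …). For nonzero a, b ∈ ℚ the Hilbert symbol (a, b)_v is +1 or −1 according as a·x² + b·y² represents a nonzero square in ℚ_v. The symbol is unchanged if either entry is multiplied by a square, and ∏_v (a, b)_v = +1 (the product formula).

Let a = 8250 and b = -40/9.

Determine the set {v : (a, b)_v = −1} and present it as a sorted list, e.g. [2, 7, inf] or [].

(a, b) ≡ (330, -10) mod (ℚ^×)²; places V = {2, 3, 5, 11, ∞}.
(a,b)_11: α=1, u≡2; β=0, v≡9 (mod 11); (2|11)=-1, (9|11)=+1; sign (−1)^0·-1^0·+1^1 = +1.
(a,b)_3: α=1, u≡2; β=-2, v≡2 (mod 3); (2|3)=-1, (2|3)=-1; sign (−1)^0·-1^-2·-1^1 = -1.
(a,b)_∞: sgn(330)=+, sgn(-10)=−, so +1.
(a,b)_5: α=3, u≡1; β=1, v≡3 (mod 5); (1|5)=+1, (3|5)=-1; sign (−1)^0·+1^1·-1^3 = -1.
(a,b)_2: α=1, β=3; u≡5, v≡3 (mod 8); ε(u)ε(v)=0·1, αω(v)=1·1, βω(u)=3·1; sum ≡ 0  ⇒  +1.
(330, -10 / ℚ) ramifies at {3, 5}: a division algebra.

[3, 5]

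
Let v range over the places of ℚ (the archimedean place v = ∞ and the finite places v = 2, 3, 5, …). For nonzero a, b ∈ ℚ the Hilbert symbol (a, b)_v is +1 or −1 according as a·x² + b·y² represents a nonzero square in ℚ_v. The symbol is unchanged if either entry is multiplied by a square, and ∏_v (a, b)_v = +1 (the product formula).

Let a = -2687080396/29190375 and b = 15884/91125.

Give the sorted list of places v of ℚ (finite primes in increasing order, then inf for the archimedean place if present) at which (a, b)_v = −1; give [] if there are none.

(a, b) ≡ (-1365, 55) mod (ℚ^×)²; places V = {2, 3, 5, 7, 11, 13, 19, 31, ∞}.
(a,b)_31: α=-2, u≡11; β=0, v≡24 (mod 31); (11|31)=-1, (24|31)=-1; sign (−1)^0·-1^0·-1^-2 = +1.
(a,b)_7: α=1, u≡1; β=0, v≡6 (mod 7); (1|7)=+1, (6|7)=-1; sign (−1)^0·+1^0·-1^1 = -1.
(a,b)_19: α=2, u≡8; β=2, v≡6 (mod 19); (8|19)=-1, (6|19)=+1; sign (−1)^0·-1^2·+1^2 = +1.
(a,b)_11: α=2, u≡6; β=1, v≡3 (mod 11); (6|11)=-1, (3|11)=+1; sign (−1)^0·-1^1·+1^2 = -1.
(a,b)_3: α=-5, u≡1; β=-6, v≡1 (mod 3); (1|3)=+1, (1|3)=+1; sign (−1)^0·+1^-6·+1^-5 = +1.
(a,b)_13: α=3, u≡4; β=0, v≡3 (mod 13); (4|13)=+1, (3|13)=+1; sign (−1)^0·+1^0·+1^3 = +1.
(a,b)_∞: sgn(-1365)=−, sgn(55)=+, so +1.
(a,b)_5: α=-3, u≡3; β=-3, v≡1 (mod 5); (3|5)=-1, (1|5)=+1; sign (−1)^0·-1^-3·+1^-3 = -1.
(a,b)_2: α=2, β=2; u≡3, v≡7 (mod 8); ε(u)ε(v)=1·1, αω(v)=2·0, βω(u)=2·1; sum ≡ 1  ⇒  -1.
(-1365, 55 / ℚ) ramifies at {2, 5, 7, 11}: a division algebra.

[2, 5, 7, 11]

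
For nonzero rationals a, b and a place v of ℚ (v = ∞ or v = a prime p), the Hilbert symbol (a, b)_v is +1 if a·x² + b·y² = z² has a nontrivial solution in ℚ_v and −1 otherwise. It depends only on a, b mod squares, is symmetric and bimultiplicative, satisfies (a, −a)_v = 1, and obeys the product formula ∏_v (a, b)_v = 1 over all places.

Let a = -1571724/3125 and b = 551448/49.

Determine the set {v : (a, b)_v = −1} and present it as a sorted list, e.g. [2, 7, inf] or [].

(a, b) ≡ (-55, 1702) mod (ℚ^×)²; places V = {2, 3, 5, 7, 11, 23, 37, ∞}.
(a,b)_7: α=2, u≡4; β=-2, v≡2 (mod 7); (4|7)=+1, (2|7)=+1; sign (−1)^0·+1^-2·+1^2 = +1.
(a,b)_2: α=2, β=3; u≡1, v≡3 (mod 8); ε(u)ε(v)=0·1, αω(v)=2·1, βω(u)=3·0; sum ≡ 0  ⇒  +1.
(a,b)_11: α=1, u≡6; β=0, v≡8 (mod 11); (6|11)=-1, (8|11)=-1; sign (−1)^0·-1^0·-1^1 = -1.
(a,b)_5: α=-5, u≡1; β=0, v≡2 (mod 5); (1|5)=+1, (2|5)=-1; sign (−1)^0·+1^0·-1^-5 = -1.
(a,b)_37: α=0, u≡13; β=1, v≡21 (mod 37); (13|37)=-1, (21|37)=+1; sign (−1)^0·-1^1·+1^0 = -1.
(a,b)_23: α=0, u≡14; β=1, v≡11 (mod 23); (14|23)=-1, (11|23)=-1; sign (−1)^0·-1^1·-1^0 = -1.
(a,b)_3: α=6, u≡2; β=4, v≡1 (mod 3); (2|3)=-1, (1|3)=+1; sign (−1)^0·-1^4·+1^6 = +1.
(a,b)_∞: sgn(-55)=−, sgn(1702)=+, so +1.
Ram(-55, 1702) = {5, 11, 23, 37}; no ℚ_5-point on the conic.

[5, 11, 23, 37]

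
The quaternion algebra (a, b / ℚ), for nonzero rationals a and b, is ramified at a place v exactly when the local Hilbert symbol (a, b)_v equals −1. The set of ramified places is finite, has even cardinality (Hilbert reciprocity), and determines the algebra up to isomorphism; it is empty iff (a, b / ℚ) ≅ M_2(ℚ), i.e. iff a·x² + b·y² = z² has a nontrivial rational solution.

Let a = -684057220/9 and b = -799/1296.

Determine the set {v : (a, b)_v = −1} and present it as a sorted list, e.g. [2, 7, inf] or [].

Mod squares: a ≡ -591745, b ≡ -799. Check v ∈ {∞, 2, 3, 5, 7, 11, 17, 29, 47, 53}.
v=∞: -591745 < 0 and -799 < 0  ⇒  (a,b)_∞ = -1.
v=17: a=17^2·(≡13), b=17^1·(≡1) mod 17; (13|17)=+1, (1|17)=+1; (−1)^{2·1·8}·(+1)^1·(+1)^2 = +1.
v=29: a=29^1·(≡8), b=29^0·(≡5) mod 29; (8|29)=-1, (5|29)=+1; (−1)^{1·0·14}·(-1)^0·(+1)^1 = +1.
v=5: a=5^1·(≡4), b=5^0·(≡1) mod 5; (4|5)=+1, (1|5)=+1; (−1)^{1·0·2}·(+1)^0·(+1)^1 = +1.
v=11: a=11^1·(≡8), b=11^0·(≡9) mod 11; (8|11)=-1, (9|11)=+1; (−1)^{1·0·5}·(-1)^0·(+1)^1 = +1.
v=3: a=3^-2·(≡2), b=3^-4·(≡2) mod 3; (2|3)=-1, (2|3)=-1; (−1)^{-2·-4·1}·(-1)^-4·(-1)^-2 = +1.
v=7: a=7^1·(≡2), b=7^0·(≡6) mod 7; (2|7)=+1, (6|7)=-1; (−1)^{1·0·3}·(+1)^0·(-1)^1 = -1.
v=47: a=47^0·(≡16), b=47^1·(≡22) mod 47; (16|47)=+1, (22|47)=-1; (−1)^{0·1·23}·(+1)^1·(-1)^0 = +1.
v=53: a=53^1·(≡33), b=53^0·(≡44) mod 53; (33|53)=-1, (44|53)=+1; (−1)^{1·0·26}·(-1)^0·(+1)^1 = +1.
v=2: v_2(a)=2, v_2(b)=-4; units ≡ 7, 1 (mod 8); ε·ε+αω+βω = 1·0+2·0+-4·0 ≡ 0  ⇒  (a,b)_2 = +1.
|Ram(-591745, -799)| = 2, even; anisotropic at {7, ∞}.

[7, inf]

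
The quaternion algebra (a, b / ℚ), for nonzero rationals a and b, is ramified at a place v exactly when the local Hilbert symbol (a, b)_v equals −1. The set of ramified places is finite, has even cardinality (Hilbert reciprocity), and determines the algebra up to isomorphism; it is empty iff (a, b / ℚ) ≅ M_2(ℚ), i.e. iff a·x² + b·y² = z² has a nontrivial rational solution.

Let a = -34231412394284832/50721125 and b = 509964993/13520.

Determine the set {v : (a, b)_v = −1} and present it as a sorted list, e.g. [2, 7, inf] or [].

(a, b) ≡ (-12557290, 535565) mod (ℚ^×)²; places V = {2, 3, 5, 7, 13, 19, 23, 29, 43, 47, 53, ∞}.
(a,b)_5: α=-3, u≡2; β=-1, v≡2 (mod 5); (2|5)=-1, (2|5)=-1; sign (−1)^0·-1^-1·-1^-3 = +1.
(a,b)_13: α=-2, u≡2; β=-2, v≡9 (mod 13); (2|13)=-1, (9|13)=+1; sign (−1)^0·-1^-2·+1^-2 = +1.
(a,b)_7: α=-4, u≡6; β=0, v≡2 (mod 7); (6|7)=-1, (2|7)=+1; sign (−1)^0·-1^0·+1^-4 = +1.
(a,b)_23: α=2, u≡5; β=2, v≡7 (mod 23); (5|23)=-1, (7|23)=-1; sign (−1)^0·-1^2·-1^2 = +1.
(a,b)_3: α=6, u≡2; β=2, v≡2 (mod 3); (2|3)=-1, (2|3)=-1; sign (−1)^0·-1^2·-1^6 = +1.
(a,b)_∞: sgn(-12557290)=−, sgn(535565)=+, so +1.
(a,b)_2: α=5, β=-4; u≡3, v≡5 (mod 8); ε(u)ε(v)=1·0, αω(v)=5·1, βω(u)=-4·1; sum ≡ 1  ⇒  -1.
(a,b)_43: α=1, u≡32; β=1, v≡2 (mod 43); (32|43)=-1, (2|43)=-1; sign (−1)^1·-1^1·-1^1 = -1.
(a,b)_47: α=2, u≡20; β=1, v≡21 (mod 47); (20|47)=-1, (21|47)=+1; sign (−1)^0·-1^1·+1^2 = -1.
(a,b)_53: α=1, u≡8; β=1, v≡51 (mod 53); (8|53)=-1, (51|53)=-1; sign (−1)^0·-1^1·-1^1 = +1.
(a,b)_29: α=1, u≡26; β=0, v≡23 (mod 29); (26|29)=-1, (23|29)=+1; sign (−1)^0·-1^0·+1^1 = +1.
(a,b)_19: α=1, u≡4; β=0, v≡10 (mod 19); (4|19)=+1, (10|19)=-1; sign (−1)^0·+1^0·-1^1 = -1.
Ram(-12557290, 535565) = {2, 19, 43, 47}; no ℚ_2-point on the conic.

[2, 19, 43, 47]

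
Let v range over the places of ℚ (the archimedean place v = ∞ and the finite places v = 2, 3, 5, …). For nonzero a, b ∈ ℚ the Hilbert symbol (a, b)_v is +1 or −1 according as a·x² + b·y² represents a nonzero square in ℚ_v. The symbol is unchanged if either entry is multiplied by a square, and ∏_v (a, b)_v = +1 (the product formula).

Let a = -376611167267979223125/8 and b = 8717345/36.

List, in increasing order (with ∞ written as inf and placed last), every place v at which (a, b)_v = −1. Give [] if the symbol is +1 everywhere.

[3, 7, 13, 17]

Mod squares: a ≡ -2346, b ≡ 177905. Check v ∈ {∞, 2, 3, 5, 7, 13, 17, 23}.
v=2: v_2(a)=-3, v_2(b)=-2; units ≡ 3, 1 (mod 8); ε·ε+αω+βω = 1·0+-3·0+-2·1 ≡ 0  ⇒  (a,b)_2 = +1.
v=7: a=7^6·(≡6), b=7^3·(≡5) mod 7; (6|7)=-1, (5|7)=-1; (−1)^{6·3·3}·(-1)^3·(-1)^6 = -1.
v=5: a=5^4·(≡1), b=5^1·(≡4) mod 5; (1|5)=+1, (4|5)=+1; (−1)^{4·1·2}·(+1)^1·(+1)^4 = +1.
v=3: a=3^1·(≡1), b=3^-2·(≡2) mod 3; (1|3)=+1, (2|3)=-1; (−1)^{1·-2·1}·(+1)^-2·(-1)^1 = -1.
v=13: a=13^4·(≡2), b=13^1·(≡9) mod 13; (2|13)=-1, (9|13)=+1; (−1)^{4·1·6}·(-1)^1·(+1)^4 = -1.
v=23: a=23^3·(≡6), b=23^1·(≡14) mod 23; (6|23)=+1, (14|23)=-1; (−1)^{3·1·11}·(+1)^1·(-1)^3 = +1.
v=∞: -2346 < 0 and 177905 > 0  ⇒  (a,b)_∞ = +1.
v=17: a=17^3·(≡9), b=17^1·(≡7) mod 17; (9|17)=+1, (7|17)=-1; (−1)^{3·1·8}·(+1)^1·(-1)^3 = -1.
(-2346, 177905 / ℚ) ramifies at {3, 7, 13, 17}: a division algebra.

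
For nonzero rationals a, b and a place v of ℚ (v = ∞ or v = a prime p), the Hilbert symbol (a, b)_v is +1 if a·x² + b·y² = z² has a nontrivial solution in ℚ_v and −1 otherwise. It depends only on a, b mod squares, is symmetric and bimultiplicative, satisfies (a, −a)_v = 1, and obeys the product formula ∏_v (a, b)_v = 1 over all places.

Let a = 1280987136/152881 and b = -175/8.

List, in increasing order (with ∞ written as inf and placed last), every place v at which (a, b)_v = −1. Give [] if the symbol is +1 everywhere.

Mod squares: a ≡ 429, b ≡ -14. Check v ∈ {∞, 2, 3, 5, 7, 11, 13, 17, 23}.
v=3: a=3^7·(≡2), b=3^0·(≡1) mod 3; (2|3)=-1, (1|3)=+1; (−1)^{7·0·1}·(-1)^0·(+1)^7 = +1.
v=2: v_2(a)=12, v_2(b)=-3; units ≡ 5, 1 (mod 8); ε·ε+αω+βω = 0·0+12·0+-3·1 ≡ 1  ⇒  (a,b)_2 = -1.
v=7: a=7^0·(≡2), b=7^1·(≡3) mod 7; (2|7)=+1, (3|7)=-1; (−1)^{0·1·3}·(+1)^1·(-1)^0 = +1.
v=∞: 429 > 0 and -14 < 0  ⇒  (a,b)_∞ = +1.
v=11: a=11^1·(≡2), b=11^0·(≡7) mod 11; (2|11)=-1, (7|11)=-1; (−1)^{1·0·5}·(-1)^0·(-1)^1 = -1.
v=5: a=5^0·(≡1), b=5^2·(≡1) mod 5; (1|5)=+1, (1|5)=+1; (−1)^{0·2·2}·(+1)^2·(+1)^0 = +1.
v=13: a=13^1·(≡7), b=13^0·(≡9) mod 13; (7|13)=-1, (9|13)=+1; (−1)^{1·0·6}·(-1)^0·(+1)^1 = +1.
v=23: a=23^-2·(≡21), b=23^0·(≡4) mod 23; (21|23)=-1, (4|23)=+1; (−1)^{-2·0·11}·(-1)^0·(+1)^-2 = +1.
v=17: a=17^-2·(≡4), b=17^0·(≡10) mod 17; (4|17)=+1, (10|17)=-1; (−1)^{-2·0·8}·(+1)^0·(-1)^-2 = +1.
|Ram(429, -14)| = 2, even; anisotropic at {2, 11}.

[2, 11]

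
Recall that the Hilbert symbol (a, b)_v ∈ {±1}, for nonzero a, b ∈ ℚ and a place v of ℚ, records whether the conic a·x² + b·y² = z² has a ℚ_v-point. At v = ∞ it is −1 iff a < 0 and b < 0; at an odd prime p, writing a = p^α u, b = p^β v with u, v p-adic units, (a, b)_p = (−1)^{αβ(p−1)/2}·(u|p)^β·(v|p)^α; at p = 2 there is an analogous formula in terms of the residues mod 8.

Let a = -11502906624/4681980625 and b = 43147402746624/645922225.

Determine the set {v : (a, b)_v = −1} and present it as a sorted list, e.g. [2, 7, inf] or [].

[2, 31]

Mod squares: a ≡ -341, b ≡ 11. Check v ∈ {∞, 2, 3, 5, 7, 11, 13, 17, 23, 31}.
v=31: a=31^1·(≡1), b=31^2·(≡30) mod 31; (1|31)=+1, (30|31)=-1; (−1)^{1·2·15}·(+1)^2·(-1)^1 = -1.
v=11: a=11^5·(≡7), b=11^7·(≡3) mod 11; (7|11)=-1, (3|11)=+1; (−1)^{5·7·5}·(-1)^7·(+1)^5 = +1.
v=∞: -341 < 0 and 11 > 0  ⇒  (a,b)_∞ = +1.
v=13: a=13^0·(≡9), b=13^-2·(≡6) mod 13; (9|13)=+1, (6|13)=-1; (−1)^{0·-2·6}·(+1)^-2·(-1)^0 = +1.
v=23: a=23^-2·(≡9), b=23^-2·(≡21) mod 23; (9|23)=+1, (21|23)=-1; (−1)^{-2·-2·11}·(+1)^-2·(-1)^-2 = +1.
v=7: a=7^-2·(≡4), b=7^0·(≡2) mod 7; (4|7)=+1, (2|7)=+1; (−1)^{-2·0·3}·(+1)^0·(+1)^-2 = +1.
v=5: a=5^-4·(≡4), b=5^-2·(≡1) mod 5; (4|5)=+1, (1|5)=+1; (−1)^{-4·-2·2}·(+1)^-2·(+1)^-4 = +1.
v=17: a=17^-2·(≡2), b=17^-2·(≡5) mod 17; (2|17)=+1, (5|17)=-1; (−1)^{-2·-2·8}·(+1)^-2·(-1)^-2 = +1.
v=2: v_2(a)=8, v_2(b)=8; units ≡ 3, 3 (mod 8); ε·ε+αω+βω = 1·1+8·1+8·1 ≡ 1  ⇒  (a,b)_2 = -1.
v=3: a=3^2·(≡1), b=3^2·(≡2) mod 3; (1|3)=+1, (2|3)=-1; (−1)^{2·2·1}·(+1)^2·(-1)^2 = +1.
|Ram(-341, 11)| = 2, even; anisotropic at {2, 31}.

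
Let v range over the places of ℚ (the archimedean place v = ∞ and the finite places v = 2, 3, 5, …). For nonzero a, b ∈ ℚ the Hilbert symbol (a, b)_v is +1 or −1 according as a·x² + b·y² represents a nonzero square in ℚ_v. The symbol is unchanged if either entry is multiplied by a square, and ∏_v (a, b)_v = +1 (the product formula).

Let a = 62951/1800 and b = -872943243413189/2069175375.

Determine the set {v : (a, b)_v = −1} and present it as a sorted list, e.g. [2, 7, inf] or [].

(a, b) ≡ (238, -3315) mod (ℚ^×)²; places V = {2, 3, 5, 7, 13, 17, 23, 29, ∞}.
(a,b)_∞: sgn(238)=+, sgn(-3315)=−, so +1.
(a,b)_3: α=-2, u≡1; β=-9, v≡2 (mod 3); (1|3)=+1, (2|3)=-1; sign (−1)^0·+1^-9·-1^-2 = +1.
(a,b)_29: α=0, u≡25; β=-2, v≡4 (mod 29); (25|29)=+1, (4|29)=+1; sign (−1)^0·+1^-2·+1^0 = +1.
(a,b)_23: α=2, u≡16; β=4, v≡19 (mod 23); (16|23)=+1, (19|23)=-1; sign (−1)^0·+1^4·-1^2 = +1.
(a,b)_2: α=-3, β=0; u≡7, v≡5 (mod 8); ε(u)ε(v)=1·0, αω(v)=-3·1, βω(u)=0·0; sum ≡ 1  ⇒  -1.
(a,b)_13: α=0, u≡3; β=3, v≡5 (mod 13); (3|13)=+1, (5|13)=-1; sign (−1)^0·+1^3·-1^0 = +1.
(a,b)_7: α=1, u≡5; β=0, v≡3 (mod 7); (5|7)=-1, (3|7)=-1; sign (−1)^0·-1^0·-1^1 = -1.
(a,b)_5: α=-2, u≡3; β=-3, v≡2 (mod 5); (3|5)=-1, (2|5)=-1; sign (−1)^0·-1^-3·-1^-2 = -1.
(a,b)_17: α=1, u≡10; β=5, v≡2 (mod 17); (10|17)=-1, (2|17)=+1; sign (−1)^0·-1^5·+1^1 = -1.
Ram(238, -3315) = {2, 5, 7, 17}; no ℚ_2-point on the conic.

[2, 5, 7, 17]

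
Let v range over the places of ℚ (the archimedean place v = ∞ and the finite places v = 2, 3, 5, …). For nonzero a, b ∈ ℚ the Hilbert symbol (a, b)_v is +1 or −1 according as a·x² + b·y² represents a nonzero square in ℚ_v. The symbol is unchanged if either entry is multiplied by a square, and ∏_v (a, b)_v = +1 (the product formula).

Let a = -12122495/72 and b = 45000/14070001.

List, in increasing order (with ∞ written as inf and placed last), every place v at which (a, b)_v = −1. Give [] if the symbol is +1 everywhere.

[5, 11]

Mod squares: a ≡ -17710, b ≡ 2. Check v ∈ {∞, 2, 3, 5, 7, 11, 23, 31, 37}.
v=3: a=3^-2·(≡2), b=3^2·(≡2) mod 3; (2|3)=-1, (2|3)=-1; (−1)^{-2·2·1}·(-1)^2·(-1)^-2 = +1.
v=∞: -17710 < 0 and 2 > 0  ⇒  (a,b)_∞ = +1.
v=11: a=11^1·(≡2), b=11^-4·(≡8) mod 11; (2|11)=-1, (8|11)=-1; (−1)^{1·-4·5}·(-1)^-4·(-1)^1 = -1.
v=5: a=5^1·(≡3), b=5^4·(≡2) mod 5; (3|5)=-1, (2|5)=-1; (−1)^{1·4·2}·(-1)^4·(-1)^1 = -1.
v=7: a=7^1·(≡4), b=7^0·(≡4) mod 7; (4|7)=+1, (4|7)=+1; (−1)^{1·0·3}·(+1)^0·(+1)^1 = +1.
v=23: a=23^1·(≡1), b=23^0·(≡3) mod 23; (1|23)=+1, (3|23)=+1; (−1)^{1·0·11}·(+1)^0·(+1)^1 = +1.
v=31: a=31^0·(≡21), b=31^-2·(≡9) mod 31; (21|31)=-1, (9|31)=+1; (−1)^{0·-2·15}·(-1)^-2·(+1)^0 = +1.
v=2: v_2(a)=-3, v_2(b)=3; units ≡ 1, 1 (mod 8); ε·ε+αω+βω = 0·0+-3·0+3·0 ≡ 0  ⇒  (a,b)_2 = +1.
v=37: a=37^2·(≡6), b=37^0·(≡31) mod 37; (6|37)=-1, (31|37)=-1; (−1)^{2·0·18}·(-1)^0·(-1)^2 = +1.
(-17710, 2 / ℚ) ramifies at {5, 11}: a division algebra.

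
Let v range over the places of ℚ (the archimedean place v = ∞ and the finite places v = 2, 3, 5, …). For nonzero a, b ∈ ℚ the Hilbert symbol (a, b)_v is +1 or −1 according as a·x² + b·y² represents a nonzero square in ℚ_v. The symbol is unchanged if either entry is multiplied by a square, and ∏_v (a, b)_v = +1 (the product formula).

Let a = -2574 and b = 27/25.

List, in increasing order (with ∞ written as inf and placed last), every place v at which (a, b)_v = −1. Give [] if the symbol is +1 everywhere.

Mod squares: a ≡ -286, b ≡ 3. Check v ∈ {∞, 2, 3, 5, 11, 13}.
v=∞: -286 < 0 and 3 > 0  ⇒  (a,b)_∞ = +1.
v=2: v_2(a)=1, v_2(b)=0; units ≡ 1, 3 (mod 8); ε·ε+αω+βω = 0·1+1·1+0·0 ≡ 1  ⇒  (a,b)_2 = -1.
v=11: a=11^1·(≡8), b=11^0·(≡9) mod 11; (8|11)=-1, (9|11)=+1; (−1)^{1·0·5}·(-1)^0·(+1)^1 = +1.
v=13: a=13^1·(≡10), b=13^0·(≡12) mod 13; (10|13)=+1, (12|13)=+1; (−1)^{1·0·6}·(+1)^0·(+1)^1 = +1.
v=3: a=3^2·(≡2), b=3^3·(≡1) mod 3; (2|3)=-1, (1|3)=+1; (−1)^{2·3·1}·(-1)^3·(+1)^2 = -1.
v=5: a=5^0·(≡1), b=5^-2·(≡2) mod 5; (1|5)=+1, (2|5)=-1; (−1)^{0·-2·2}·(+1)^-2·(-1)^0 = +1.
|Ram(-286, 3)| = 2, even; anisotropic at {2, 3}.

[2, 3]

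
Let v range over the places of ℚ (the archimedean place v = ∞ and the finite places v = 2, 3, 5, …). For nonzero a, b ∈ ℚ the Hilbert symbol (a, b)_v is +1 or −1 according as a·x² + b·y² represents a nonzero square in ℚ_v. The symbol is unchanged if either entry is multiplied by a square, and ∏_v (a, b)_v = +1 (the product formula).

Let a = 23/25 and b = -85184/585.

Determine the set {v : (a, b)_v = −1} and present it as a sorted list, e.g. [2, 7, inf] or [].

Mod squares: a ≡ 23, b ≡ -715. Check v ∈ {∞, 2, 3, 5, 11, 13, 23}.
v=2: v_2(a)=0, v_2(b)=6; units ≡ 7, 5 (mod 8); ε·ε+αω+βω = 1·0+0·1+6·0 ≡ 0  ⇒  (a,b)_2 = +1.
v=∞: 23 > 0 and -715 < 0  ⇒  (a,b)_∞ = +1.
v=11: a=11^0·(≡4), b=11^3·(≡1) mod 11; (4|11)=+1, (1|11)=+1; (−1)^{0·3·5}·(+1)^3·(+1)^0 = +1.
v=5: a=5^-2·(≡3), b=5^-1·(≡3) mod 5; (3|5)=-1, (3|5)=-1; (−1)^{-2·-1·2}·(-1)^-1·(-1)^-2 = -1.
v=13: a=13^0·(≡3), b=13^-1·(≡3) mod 13; (3|13)=+1, (3|13)=+1; (−1)^{0·-1·6}·(+1)^-1·(+1)^0 = +1.
v=3: a=3^0·(≡2), b=3^-2·(≡2) mod 3; (2|3)=-1, (2|3)=-1; (−1)^{0·-2·1}·(-1)^-2·(-1)^0 = +1.
v=23: a=23^1·(≡12), b=23^0·(≡10) mod 23; (12|23)=+1, (10|23)=-1; (−1)^{1·0·11}·(+1)^0·(-1)^1 = -1.
Ram(23, -715) = {5, 23}; no ℚ_5-point on the conic.

[5, 23]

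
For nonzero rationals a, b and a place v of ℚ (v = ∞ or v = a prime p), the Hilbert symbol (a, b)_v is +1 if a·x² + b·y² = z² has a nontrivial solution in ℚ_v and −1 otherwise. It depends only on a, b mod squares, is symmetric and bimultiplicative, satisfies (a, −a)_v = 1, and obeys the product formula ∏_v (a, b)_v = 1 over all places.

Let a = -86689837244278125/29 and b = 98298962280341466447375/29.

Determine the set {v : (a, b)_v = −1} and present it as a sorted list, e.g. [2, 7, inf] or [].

[2, 3, 13, 29]

(a, b) ≡ (-476905, 7395) mod (ℚ^×)²; places V = {2, 3, 5, 11, 13, 17, 23, 29, ∞}.
(a,b)_3: α=2, u≡2; β=3, v≡2 (mod 3); (2|3)=-1, (2|3)=-1; sign (−1)^0·-1^3·-1^2 = -1.
(a,b)_23: α=3, u≡7; β=4, v≡13 (mod 23); (7|23)=-1, (13|23)=+1; sign (−1)^0·-1^4·+1^3 = +1.
(a,b)_11: α=7, u≡10; β=8, v≡4 (mod 11); (10|11)=-1, (4|11)=+1; sign (−1)^0·-1^8·+1^7 = +1.
(a,b)_29: α=-1, u≡10; β=-1, v≡6 (mod 29); (10|29)=-1, (6|29)=+1; sign (−1)^0·-1^-1·+1^-1 = -1.
(a,b)_2: α=0, β=0; u≡7, v≡3 (mod 8); ε(u)ε(v)=1·1, αω(v)=0·1, βω(u)=0·0; sum ≡ 1  ⇒  -1.
(a,b)_∞: sgn(-476905)=−, sgn(7395)=+, so +1.
(a,b)_13: α=1, u≡4; β=4, v≡2 (mod 13); (4|13)=+1, (2|13)=-1; sign (−1)^0·+1^4·-1^1 = -1.
(a,b)_5: α=5, u≡4; β=3, v≡1 (mod 5); (4|5)=+1, (1|5)=+1; sign (−1)^0·+1^3·+1^5 = +1.
(a,b)_17: α=0, u≡16; β=1, v≡14 (mod 17); (16|17)=+1, (14|17)=-1; sign (−1)^0·+1^1·-1^0 = +1.
|Ram(-476905, 7395)| = 4, even; anisotropic at {2, 3, 13, 29}.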